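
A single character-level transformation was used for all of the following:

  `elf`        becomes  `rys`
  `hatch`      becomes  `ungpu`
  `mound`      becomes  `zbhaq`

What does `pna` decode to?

It's a constant shift of +13 (ROT13).
Reversing it on pna: p−13=c, n−13=a, a−13=n.

can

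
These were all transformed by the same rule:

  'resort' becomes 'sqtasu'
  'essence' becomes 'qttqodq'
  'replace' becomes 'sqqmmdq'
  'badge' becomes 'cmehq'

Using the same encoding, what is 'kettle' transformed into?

lquumq

The shift depends on letter class: consonant r→s is +1, but vowel e→q is +12. Two shifts are in play — +12 for a/e/i/o/u, +1 for every other letter.
For kettle: k(cons)+1=l, e(vowel)+12=q, t(cons)+1=u, t(cons)+1=u, l(cons)+1=m, e(vowel)+12=q.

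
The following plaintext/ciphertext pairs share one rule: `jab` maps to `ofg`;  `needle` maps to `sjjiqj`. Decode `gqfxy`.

Compare letters: j→o is +5, a→f is +5, b→g is +5 — a constant shift. This is a Caesar cipher with shift 5.
Decoding gqfxy: g−5=b, q−5=l, f−5=a, x−5=s, y−5=t.

blast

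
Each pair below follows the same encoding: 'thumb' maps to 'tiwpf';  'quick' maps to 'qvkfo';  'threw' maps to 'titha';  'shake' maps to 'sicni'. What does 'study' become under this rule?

suwgc

In thumb: t→t is +0, h→i is +1, u→w is +2, m→p is +3 — the shift increases by 1 each position. The shift increases by 1 at each position, starting from +0: 0, 1, 2, ….
Applying it to study: s+0=s, t+1=u, u+2=w, d+3=g, y+4=c.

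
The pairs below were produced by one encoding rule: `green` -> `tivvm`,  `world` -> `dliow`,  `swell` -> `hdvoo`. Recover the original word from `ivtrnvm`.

Each pair mirrors across the alphabet (g↔t, r↔i, e↔v): positions sum to 25. Letters are reflected about the middle of the alphabet (position → 25−position): Atbash.
Undoing it on ivtrnvm: i↔r, v↔e, t↔g, r↔i, n↔m, v↔e, m↔n.

regimen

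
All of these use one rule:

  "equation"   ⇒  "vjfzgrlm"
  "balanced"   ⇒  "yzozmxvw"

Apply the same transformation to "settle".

hvggov

Each pair mirrors across the alphabet (e↔v, q↔j, u↔f): positions sum to 25. This is the alphabet-reversal cipher (Atbash): a becomes z, b becomes y, etc.
On settle: s↔h, e↔v, t↔g, t↔g, l↔o, e↔v.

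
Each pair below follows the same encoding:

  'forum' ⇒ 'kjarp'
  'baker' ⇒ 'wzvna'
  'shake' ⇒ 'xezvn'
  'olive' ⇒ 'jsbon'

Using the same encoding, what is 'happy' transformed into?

ezggf

f(5)→k(10) and o(14)→j(9) fit y≡23x+25 (mod 26); the inverse of 23 mod 26 is 17. Treating letters as 0–25, the rule is x ↦ 23x + 25 (mod 26).
For happy: h(7)→23·7+25≡4=e; a(0)→23·0+25≡25=z; p(15)→23·15+25≡6=g; p(15)→23·15+25≡6=g; y(24)→23·24+25≡5=f (all mod 26).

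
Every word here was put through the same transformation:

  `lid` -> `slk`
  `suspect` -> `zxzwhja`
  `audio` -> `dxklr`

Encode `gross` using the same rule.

nyrzz

The shift depends on letter class: consonant l→s is +7, but vowel i→l is +3. The rule splits by letter class: vowels +3, consonants +7.
For gross: g(cons)+7=n, r(cons)+7=y, o(vowel)+3=r, s(cons)+7=z, s(cons)+7=z.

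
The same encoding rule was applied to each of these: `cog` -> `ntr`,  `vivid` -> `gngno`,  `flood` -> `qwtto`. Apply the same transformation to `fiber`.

Two shifts are in play — +5 for a/e/i/o/u, +11 for every other letter.
Applying it to fiber: f(cons)+11=q, i(vowel)+5=n, b(cons)+11=m, e(vowel)+5=j, r(cons)+11=c.

qnmjc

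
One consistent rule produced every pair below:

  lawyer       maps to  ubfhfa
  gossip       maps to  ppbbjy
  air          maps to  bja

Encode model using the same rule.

The shift depends on letter class: consonant l→u is +9, but vowel a→b is +1. Two shifts are in play — +1 for a/e/i/o/u, +9 for every other letter.
For model: m(cons)+9=v, o(vowel)+1=p, d(cons)+9=m, e(vowel)+1=f, l(cons)+9=u.

vpmfu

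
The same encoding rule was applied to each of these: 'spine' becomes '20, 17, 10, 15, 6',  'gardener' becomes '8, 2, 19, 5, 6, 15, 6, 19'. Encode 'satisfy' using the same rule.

20, 2, 21, 10, 20, 7, 26

s is letter #19 and maps to 20: an offset of 1. Letters become their 1-based position plus 1 (so a→2, b→3, …).
Applying it to satisfy: s=19→20, a=1→2, t=20→21, i=9→10, s=19→20, f=6→7, y=25→26.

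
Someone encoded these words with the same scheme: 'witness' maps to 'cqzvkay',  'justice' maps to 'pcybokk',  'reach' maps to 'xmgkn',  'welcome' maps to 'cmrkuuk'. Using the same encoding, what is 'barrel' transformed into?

hixzkt

Shifts by position in witness: pos 0: w→c (+6), pos 1: i→q (+8), pos 2: t→z (+6), pos 3: n→v (+8) — repeating every 2. The shifts repeat in a cycle of length 2: positions 0,1,… shift by +6, +8, then the pattern repeats.
On barrel: b+6=h, a+8=i, r+6=x, r+8=z, e+6=k, l+8=t.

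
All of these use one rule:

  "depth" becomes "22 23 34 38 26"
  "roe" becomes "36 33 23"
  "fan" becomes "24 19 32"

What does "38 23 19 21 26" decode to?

teach

d is letter #4 and maps to 22: an offset of 18. Each letter is replaced by its alphabet position (a=1..z=26) + 18.
Reversing it on 38 23 19 21 26: 38→(38−18)÷1=20=t, 23→(23−18)÷1=5=e, 19→(19−18)÷1=1=a, 21→(21−18)÷1=3=c, 26→(26−18)÷1=8=h.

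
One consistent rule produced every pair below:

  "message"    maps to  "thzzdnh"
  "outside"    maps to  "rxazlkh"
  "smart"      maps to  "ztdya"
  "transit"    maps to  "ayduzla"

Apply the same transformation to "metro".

The rule splits by letter class: vowels +3, consonants +7.
On metro: m(cons)+7=t, e(vowel)+3=h, t(cons)+7=a, r(cons)+7=y, o(vowel)+3=r.

thayr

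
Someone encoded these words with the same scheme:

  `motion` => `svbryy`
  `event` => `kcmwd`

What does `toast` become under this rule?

The shift increases by 1 at each position, starting from +6: 6, 7, 8, ….
On toast: t+6=z, o+7=v, a+8=i, s+9=b, t+10=d.

zvibd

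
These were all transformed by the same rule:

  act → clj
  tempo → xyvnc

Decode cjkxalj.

Read the word backwards and shift each letter +9.
Undoing it on cjkxalj: shift back: c−9=t, j−9=a, k−9=b, x−9=o, a−9=r, l−9=c, j−9=a → taborca; then reverse → acrobat.

acrobat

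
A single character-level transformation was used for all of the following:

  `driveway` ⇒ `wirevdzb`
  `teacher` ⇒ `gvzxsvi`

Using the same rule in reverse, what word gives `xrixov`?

Each pair mirrors across the alphabet (d↔w, r↔i, i↔r): positions sum to 25. Letters are reflected about the middle of the alphabet (position → 25−position): Atbash.
Undoing it on xrixov: x↔c, r↔i, i↔r, x↔c, o↔l, v↔e.

circle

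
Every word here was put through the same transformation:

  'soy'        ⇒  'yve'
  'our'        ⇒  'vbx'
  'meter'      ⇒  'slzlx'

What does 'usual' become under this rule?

bybhr

The rule splits by letter class: vowels +7, consonants +6.
Applying it to usual: u(vowel)+7=b, s(cons)+6=y, u(vowel)+7=b, a(vowel)+7=h, l(cons)+6=r.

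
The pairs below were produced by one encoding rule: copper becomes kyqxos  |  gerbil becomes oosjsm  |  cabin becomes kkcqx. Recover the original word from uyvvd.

Shifts by position in copper: pos 0: c→k (+8), pos 1: o→y (+10), pos 2: p→q (+1), pos 3: p→x (+8), pos 4: e→o (+10), pos 5: r→s (+1) — repeating every 3. A repeating key of period 3 is used — shifts +8, +10, +1 over and over.
Reversing it on uyvvd: u−8=m, y−10=o, v−1=u, v−8=n, d−10=t.

mount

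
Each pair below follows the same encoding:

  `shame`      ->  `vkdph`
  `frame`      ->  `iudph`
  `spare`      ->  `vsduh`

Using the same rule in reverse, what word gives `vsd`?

It's a constant shift of +3 (ROT3).
Reversing it on vsd: v−3=s, s−3=p, d−3=a.

spa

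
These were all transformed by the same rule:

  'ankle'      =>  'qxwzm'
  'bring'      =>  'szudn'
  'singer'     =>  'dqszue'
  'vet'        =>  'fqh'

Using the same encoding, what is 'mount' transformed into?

The output letters match the input read backwards, each shifted +12: ankle reversed is elkna. Read the word backwards and shift each letter +12.
On mount: reverse → tnuom; then shift: t+12=f, n+12=z, u+12=g, o+12=a, m+12=y.

fzgay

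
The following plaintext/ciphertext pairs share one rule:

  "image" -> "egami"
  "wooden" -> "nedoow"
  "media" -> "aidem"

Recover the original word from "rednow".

The word is simply reversed.
Reversing it on rednow: then reverse → wonder.

wonder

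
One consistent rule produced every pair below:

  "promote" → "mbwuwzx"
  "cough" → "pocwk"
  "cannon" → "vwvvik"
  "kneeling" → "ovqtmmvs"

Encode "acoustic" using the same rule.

kqbacwki

The output letters match the input read backwards, each shifted +8: promote reversed is etomorp. The word is reversed, then every letter is shifted forward by 8.
For acoustic: reverse → citsuoca; then shift: c+8=k, i+8=q, t+8=b, s+8=a, u+8=c, o+8=w, c+8=k, a+8=i.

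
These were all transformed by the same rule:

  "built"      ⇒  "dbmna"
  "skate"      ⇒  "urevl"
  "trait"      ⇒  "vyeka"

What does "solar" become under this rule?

uvpcy

Shifts by position in built: pos 0: b→d (+2), pos 1: u→b (+7), pos 2: i→m (+4), pos 3: l→n (+2), pos 4: t→a (+7) — repeating every 3. The shifts repeat in a cycle of length 3: positions 0,1,… shift by +2, +7, +4, then the pattern repeats.
On solar: s+2=u, o+7=v, l+4=p, a+2=c, r+7=y.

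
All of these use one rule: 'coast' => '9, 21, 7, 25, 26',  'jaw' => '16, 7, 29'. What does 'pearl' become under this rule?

c is letter #3 and maps to 9: an offset of 6. Letters become their 1-based position plus 6 (so a→7, b→8, …).
Applying it to pearl: p=16→22, e=5→11, a=1→7, r=18→24, l=12→18.

22, 11, 7, 24, 18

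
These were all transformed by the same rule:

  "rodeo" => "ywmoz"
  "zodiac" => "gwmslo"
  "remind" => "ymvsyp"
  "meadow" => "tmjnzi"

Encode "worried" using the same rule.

In rodeo: r→y is +7, o→w is +8, d→m is +9, e→o is +10 — the shift increases by 1 each position. Letter i (0-indexed) is shifted by i+7, so successive shifts are 7, 8, 9, ….
On worried: w+7=d, o+8=w, r+9=a, r+10=b, i+11=t, e+12=q, d+13=q.

dwabtqq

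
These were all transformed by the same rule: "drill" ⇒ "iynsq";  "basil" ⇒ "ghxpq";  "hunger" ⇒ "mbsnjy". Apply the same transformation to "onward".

Shifts by position in drill: pos 0: d→i (+5), pos 1: r→y (+7), pos 2: i→n (+5), pos 3: l→s (+7) — repeating every 2. A repeating key of period 2 is used — shifts +5, +7 over and over.
On onward: o+5=t, n+7=u, w+5=b, a+7=h, r+5=w, d+7=k.

tubhwk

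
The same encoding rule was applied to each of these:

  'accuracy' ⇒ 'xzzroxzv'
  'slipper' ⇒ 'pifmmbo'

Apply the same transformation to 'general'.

dbkboxi

Compare letters: a→x is +23, c→z is +23, c→z is +23 — a constant shift. Every letter moves 23 places later in the alphabet, wrapping around z→a.
Applying it to general: g+23=d, e+23=b, n+23=k, e+23=b, r+23=o, a+23=x, l+23=i.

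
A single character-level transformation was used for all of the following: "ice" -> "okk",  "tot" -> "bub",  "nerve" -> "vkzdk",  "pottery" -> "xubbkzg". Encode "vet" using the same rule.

The shift depends on letter class: consonant c→k is +8, but vowel i→o is +6. The rule splits by letter class: vowels +6, consonants +8.
For vet: v(cons)+8=d, e(vowel)+6=k, t(cons)+8=b.

dkb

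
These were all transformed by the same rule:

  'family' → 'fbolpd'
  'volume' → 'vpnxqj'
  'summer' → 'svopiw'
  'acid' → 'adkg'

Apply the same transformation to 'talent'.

tbnhry

Each letter shifts forward by its position index (0, 1, 2, …) — the shift grows by one for each successive letter.
On talent: t+0=t, a+1=b, l+2=n, e+3=h, n+4=r, t+5=y.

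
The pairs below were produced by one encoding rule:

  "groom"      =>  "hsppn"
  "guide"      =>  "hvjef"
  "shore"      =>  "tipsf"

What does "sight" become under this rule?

tjhiu

Compare letters: g→h is +1, r→s is +1, o→p is +1 — a constant shift. Every letter moves 1 place later in the alphabet, wrapping around z→a.
On sight: s+1=t, i+1=j, g+1=h, h+1=i, t+1=u.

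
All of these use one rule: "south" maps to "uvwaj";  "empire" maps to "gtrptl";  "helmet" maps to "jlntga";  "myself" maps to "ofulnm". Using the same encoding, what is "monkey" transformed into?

ovprgf

A repeating key of period 2 is used — shifts +2, +7 over and over.
For monkey: m+2=o, o+7=v, n+2=p, k+7=r, e+2=g, y+7=f.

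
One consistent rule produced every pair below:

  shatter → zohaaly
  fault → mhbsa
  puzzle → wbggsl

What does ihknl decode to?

badge

Each letter is shifted forward by 7 in the alphabet (a Caesar shift of +7).
Undoing it on ihknl: i−7=b, h−7=a, k−7=d, n−7=g, l−7=e.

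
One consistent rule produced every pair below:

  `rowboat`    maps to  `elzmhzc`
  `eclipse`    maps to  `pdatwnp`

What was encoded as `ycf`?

urn

The word is reversed, then every letter is shifted forward by 11.
Reversing it on ycf: shift back: y−11=n, c−11=r, f−11=u → nru; then reverse → urn.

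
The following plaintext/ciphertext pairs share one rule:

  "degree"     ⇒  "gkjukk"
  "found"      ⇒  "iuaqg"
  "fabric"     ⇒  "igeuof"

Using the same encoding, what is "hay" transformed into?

kgb

The rule splits by letter class: vowels +6, consonants +3.
Applying it to hay: h(cons)+3=k, a(vowel)+6=g, y(cons)+3=b.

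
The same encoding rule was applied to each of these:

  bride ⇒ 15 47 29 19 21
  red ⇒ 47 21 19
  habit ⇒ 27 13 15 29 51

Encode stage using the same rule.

Each letter becomes 2×(its alphabet position, a=1..z=26) + 11.
Applying it to stage: s=19→49, t=20→51, a=1→13, g=7→25, e=5→21.

49 51 13 25 21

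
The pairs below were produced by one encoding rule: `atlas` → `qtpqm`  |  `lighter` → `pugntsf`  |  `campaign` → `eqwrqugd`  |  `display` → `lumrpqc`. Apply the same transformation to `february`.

a(0)→q(16) and t(19)→t(19) fit y≡7x+16 (mod 26); the inverse of 7 mod 26 is 15. Treating letters as 0–25, the rule is x ↦ 7x + 16 (mod 26).
On february: f(5)→7·5+16≡25=z; e(4)→7·4+16≡18=s; b(1)→7·1+16≡23=x; r(17)→7·17+16≡5=f; u(20)→7·20+16≡0=a; a(0)→7·0+16≡16=q; r(17)→7·17+16≡5=f; y(24)→7·24+16≡2=c (all mod 26).

zsxfaqfc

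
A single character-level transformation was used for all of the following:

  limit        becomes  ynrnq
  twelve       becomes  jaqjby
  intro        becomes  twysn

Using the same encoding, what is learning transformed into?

The output letters match the input read backwards, each shifted +5: limit reversed is timil. Two steps: reverse the string, then apply a Caesar shift of +5.
For learning: reverse → gninrael; then shift: g+5=l, n+5=s, i+5=n, n+5=s, r+5=w, a+5=f, e+5=j, l+5=q.

lsnswfjq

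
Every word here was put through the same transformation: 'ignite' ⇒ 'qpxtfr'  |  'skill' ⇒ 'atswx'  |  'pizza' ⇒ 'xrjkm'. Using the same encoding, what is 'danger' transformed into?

ljxrqe

Each letter shifts forward by (position + 8), i.e. 8, 9, 10, … — the shift grows by one for each successive letter.
Applying it to danger: d+8=l, a+9=j, n+10=x, g+11=r, e+12=q, r+13=e.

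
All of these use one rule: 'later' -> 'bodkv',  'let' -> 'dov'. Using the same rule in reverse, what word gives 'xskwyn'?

domain

Two steps: reverse the string, then apply a Caesar shift of +10.
Undoing it on xskwyn: shift back: x−10=n, s−10=i, k−10=a, w−10=m, y−10=o, n−10=d → niamod; then reverse → domain.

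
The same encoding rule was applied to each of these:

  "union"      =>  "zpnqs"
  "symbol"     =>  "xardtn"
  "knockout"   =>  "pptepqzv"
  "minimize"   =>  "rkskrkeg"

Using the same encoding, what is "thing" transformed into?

yjnpl

Shifts by position in union: pos 0: u→z (+5), pos 1: n→p (+2), pos 2: i→n (+5), pos 3: o→q (+2) — repeating every 2. A repeating key of period 2 is used — shifts +5, +2 over and over.
Applying it to thing: t+5=y, h+2=j, i+5=n, n+2=p, g+5=l.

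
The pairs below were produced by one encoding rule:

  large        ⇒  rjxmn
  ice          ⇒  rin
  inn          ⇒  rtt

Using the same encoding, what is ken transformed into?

qnt

Vowels shift forward by 9 and consonants shift forward by 6.
On ken: k(cons)+6=q, e(vowel)+9=n, n(cons)+6=t.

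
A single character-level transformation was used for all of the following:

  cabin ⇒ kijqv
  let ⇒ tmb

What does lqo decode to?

dig

Compare letters: c→k is +8, a→i is +8, b→j is +8 — a constant shift. It's a constant shift of +8 (ROT8).
Reversing it on lqo: l−8=d, q−8=i, o−8=g.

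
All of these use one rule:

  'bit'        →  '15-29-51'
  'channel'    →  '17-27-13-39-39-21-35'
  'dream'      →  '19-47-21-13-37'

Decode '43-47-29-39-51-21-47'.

printer

b(#2)→15 and i(#9)→29: differences scale by 2, so n = 2·pos + 11. With a=1..z=26, the number is 2·pos + 11.
Reversing it on 43-47-29-39-51-21-47: 43→(43−11)÷2=16=p, 47→(47−11)÷2=18=r, 29→(29−11)÷2=9=i, 39→(39−11)÷2=14=n, 51→(51−11)÷2=20=t, 21→(21−11)÷2=5=e, 47→(47−11)÷2=18=r.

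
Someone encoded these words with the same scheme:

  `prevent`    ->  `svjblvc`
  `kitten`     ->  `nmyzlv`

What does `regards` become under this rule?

uilgylb

In prevent: p→s is +3, r→v is +4, e→j is +5, v→b is +6 — the shift increases by 1 each position. Each letter shifts forward by (position + 3), i.e. 3, 4, 5, … — the shift grows by one for each successive letter.
For regards: r+3=u, e+4=i, g+5=l, a+6=g, r+7=y, d+8=l, s+9=b.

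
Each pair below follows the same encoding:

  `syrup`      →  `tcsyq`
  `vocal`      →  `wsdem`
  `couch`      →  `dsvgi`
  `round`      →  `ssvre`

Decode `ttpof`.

Shifts by position in syrup: pos 0: s→t (+1), pos 1: y→c (+4), pos 2: r→s (+1), pos 3: u→y (+4) — repeating every 2. The shifts repeat in a cycle of length 2: positions 0,1,… shift by +1, +4, then the pattern repeats.
Undoing it on ttpof: t−1=s, t−4=p, p−1=o, o−4=k, f−1=e.

spoke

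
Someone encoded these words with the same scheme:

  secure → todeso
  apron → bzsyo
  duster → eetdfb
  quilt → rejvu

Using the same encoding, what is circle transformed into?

dssmmo

Shifts by position in secure: pos 0: s→t (+1), pos 1: e→o (+10), pos 2: c→d (+1), pos 3: u→e (+10) — repeating every 2. A repeating key of period 2 is used — shifts +1, +10 over and over.
For circle: c+1=d, i+10=s, r+1=s, c+10=m, l+1=m, e+10=o.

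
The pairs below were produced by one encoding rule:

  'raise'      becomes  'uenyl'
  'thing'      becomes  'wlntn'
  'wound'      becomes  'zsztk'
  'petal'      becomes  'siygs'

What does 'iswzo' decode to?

In raise: r→u is +3, a→e is +4, i→n is +5, s→y is +6 — the shift increases by 1 each position. Letter i (0-indexed) is shifted by i+3, so successive shifts are 3, 4, 5, ….
Reversing it on iswzo: i−3=f, s−4=o, w−5=r, z−6=t, o−7=h.

forth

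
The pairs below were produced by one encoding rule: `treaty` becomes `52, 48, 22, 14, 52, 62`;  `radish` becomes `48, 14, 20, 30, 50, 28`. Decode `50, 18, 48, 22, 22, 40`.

t(#20)→52 and r(#18)→48: differences scale by 2, so n = 2·pos + 12. The formula is n = 2×(alphabet index, a=1) + 12.
Reversing it on 50, 18, 48, 22, 22, 40: 50→(50−12)÷2=19=s, 18→(18−12)÷2=3=c, 48→(48−12)÷2=18=r, 22→(22−12)÷2=5=e, 22→(22−12)÷2=5=e, 40→(40−12)÷2=14=n.

screen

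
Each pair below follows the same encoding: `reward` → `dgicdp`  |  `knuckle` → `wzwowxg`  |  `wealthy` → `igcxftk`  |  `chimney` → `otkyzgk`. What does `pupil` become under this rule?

bwbkx

Two shifts are in play — +2 for a/e/i/o/u, +12 for every other letter.
On pupil: p(cons)+12=b, u(vowel)+2=w, p(cons)+12=b, i(vowel)+2=k, l(cons)+12=x.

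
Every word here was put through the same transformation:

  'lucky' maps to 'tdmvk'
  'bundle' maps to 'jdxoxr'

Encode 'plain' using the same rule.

xuktz

In lucky: l→t is +8, u→d is +9, c→m is +10, k→v is +11 — the shift increases by 1 each position. Letter i (0-indexed) is shifted by i+8, so successive shifts are 8, 9, 10, ….
Applying it to plain: p+8=x, l+9=u, a+10=k, i+11=t, n+12=z.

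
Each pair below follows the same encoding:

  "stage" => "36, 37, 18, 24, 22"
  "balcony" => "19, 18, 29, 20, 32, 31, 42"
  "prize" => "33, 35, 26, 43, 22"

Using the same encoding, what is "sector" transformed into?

The number is (letter's place in the alphabet, a=1) + 17.
On sector: s=19→36, e=5→22, c=3→20, t=20→37, o=15→32, r=18→35.

36, 22, 20, 37, 32, 35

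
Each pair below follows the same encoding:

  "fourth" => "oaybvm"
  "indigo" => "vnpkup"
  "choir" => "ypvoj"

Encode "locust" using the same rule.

Two steps: reverse the string, then apply a Caesar shift of +7.
On locust: reverse → tsucol; then shift: t+7=a, s+7=z, u+7=b, c+7=j, o+7=v, l+7=s.

azbjvs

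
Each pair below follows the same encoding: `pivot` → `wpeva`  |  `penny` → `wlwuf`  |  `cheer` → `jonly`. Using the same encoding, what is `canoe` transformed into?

Shifts by position in pivot: pos 0: p→w (+7), pos 1: i→p (+7), pos 2: v→e (+9), pos 3: o→v (+7), pos 4: t→a (+7) — repeating every 3. The shifts repeat in a cycle of length 3: positions 0,1,… shift by +7, +7, +9, then the pattern repeats.
Applying it to canoe: c+7=j, a+7=h, n+9=w, o+7=v, e+7=l.

jhwvl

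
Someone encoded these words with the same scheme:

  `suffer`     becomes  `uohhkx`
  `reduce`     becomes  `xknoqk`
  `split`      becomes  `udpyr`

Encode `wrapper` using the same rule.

ixwddkx

s(18)→u(20) and u(20)→o(14) fit y≡23x+22 (mod 26); the inverse of 23 mod 26 is 17. Treating letters as 0–25, the rule is x ↦ 23x + 22 (mod 26).
On wrapper: w(22)→23·22+22≡8=i; r(17)→23·17+22≡23=x; a(0)→23·0+22≡22=w; p(15)→23·15+22≡3=d; p(15)→23·15+22≡3=d; e(4)→23·4+22≡10=k; r(17)→23·17+22≡23=x (all mod 26).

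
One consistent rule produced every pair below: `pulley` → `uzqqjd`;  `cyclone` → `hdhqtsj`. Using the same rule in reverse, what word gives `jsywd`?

Compare letters: p→u is +5, u→z is +5, l→q is +5 — a constant shift. Each letter is shifted forward by 5 in the alphabet (a Caesar shift of +5).
Undoing it on jsywd: j−5=e, s−5=n, y−5=t, w−5=r, d−5=y.

entry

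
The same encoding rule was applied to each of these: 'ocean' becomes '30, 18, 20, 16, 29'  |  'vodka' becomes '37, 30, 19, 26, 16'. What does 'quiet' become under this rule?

Letters become their 1-based position plus 15 (so a→16, b→17, …).
Applying it to quiet: q=17→32, u=21→36, i=9→24, e=5→20, t=20→35.

32, 36, 24, 20, 35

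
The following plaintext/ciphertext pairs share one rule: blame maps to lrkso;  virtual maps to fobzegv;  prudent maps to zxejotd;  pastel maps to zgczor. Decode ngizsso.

Shifts by position in blame: pos 0: b→l (+10), pos 1: l→r (+6), pos 2: a→k (+10), pos 3: m→s (+6) — repeating every 2. The shifts repeat in a cycle of length 2: positions 0,1,… shift by +10, +6, then the pattern repeats.
Undoing it on ngizsso: n−10=d, g−6=a, i−10=y, z−6=t, s−10=i, s−6=m, o−10=e.

daytime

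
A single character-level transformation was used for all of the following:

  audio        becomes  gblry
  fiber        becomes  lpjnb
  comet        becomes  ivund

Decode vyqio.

In audio: a→g is +6, u→b is +7, d→l is +8, i→r is +9 — the shift increases by 1 each position. Letter i (0-indexed) is shifted by i+6, so successive shifts are 6, 7, 8, ….
Decoding vyqio: v−6=p, y−7=r, q−8=i, i−9=z, o−10=e.

prize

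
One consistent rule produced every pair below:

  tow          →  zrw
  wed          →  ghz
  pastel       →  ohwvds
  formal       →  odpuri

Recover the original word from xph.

The word is reversed, then every letter is shifted forward by 3.
Decoding xph: shift back: x−3=u, p−3=m, h−3=e → ume; then reverse → emu.

emu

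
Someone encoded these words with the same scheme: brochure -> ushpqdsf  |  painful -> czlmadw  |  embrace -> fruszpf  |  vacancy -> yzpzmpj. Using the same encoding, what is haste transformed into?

b(1)→u(20) and r(17)→s(18) fit y≡21x+25 (mod 26); the inverse of 21 mod 26 is 5. Treating letters as 0–25, the rule is x ↦ 21x + 25 (mod 26).
For haste: h(7)→21·7+25≡16=q; a(0)→21·0+25≡25=z; s(18)→21·18+25≡13=n; t(19)→21·19+25≡8=i; e(4)→21·4+25≡5=f (all mod 26).

qznif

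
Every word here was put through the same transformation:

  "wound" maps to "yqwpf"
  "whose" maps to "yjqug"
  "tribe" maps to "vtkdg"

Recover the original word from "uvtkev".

Compare letters: w→y is +2, o→q is +2, u→w is +2 — a constant shift. Each letter is shifted forward by 2 in the alphabet (a Caesar shift of +2).
Decoding uvtkev: u−2=s, v−2=t, t−2=r, k−2=i, e−2=c, v−2=t.

strict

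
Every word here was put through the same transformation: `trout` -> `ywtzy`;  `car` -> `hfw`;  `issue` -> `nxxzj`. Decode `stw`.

Compare letters: t→y is +5, r→w is +5, o→t is +5 — a constant shift. This is a Caesar cipher with shift 5.
Reversing it on stw: s−5=n, t−5=o, w−5=r.

nor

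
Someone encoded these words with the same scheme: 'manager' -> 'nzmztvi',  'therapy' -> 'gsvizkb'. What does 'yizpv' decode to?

Each pair mirrors across the alphabet (m↔n, a↔z, n↔m): positions sum to 25. This is the alphabet-reversal cipher (Atbash): a becomes z, b becomes y, etc.
Undoing it on yizpv: y↔b, i↔r, z↔a, p↔k, v↔e.

brake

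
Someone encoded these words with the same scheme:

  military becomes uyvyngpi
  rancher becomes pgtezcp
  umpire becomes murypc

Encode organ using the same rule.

spagt

m(12)→u(20) and i(8)→y(24) fit y≡25x+6 (mod 26); the inverse of 25 mod 26 is 25. Each letter's alphabet position (a=0..z=25) is mapped through 25·x+6 mod 26 — an affine cipher.
Applying it to organ: o(14)→25·14+6≡18=s; r(17)→25·17+6≡15=p; g(6)→25·6+6≡0=a; a(0)→25·0+6≡6=g; n(13)→25·13+6≡19=t (all mod 26).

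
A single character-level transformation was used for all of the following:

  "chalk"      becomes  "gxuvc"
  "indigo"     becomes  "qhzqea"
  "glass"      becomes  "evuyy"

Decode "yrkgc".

stuck

c(2)→g(6) and h(7)→x(23) fit y≡19x+20 (mod 26); the inverse of 19 mod 26 is 11. This is an affine cipher: with a=0,…,z=25, each position x becomes (19x+20) mod 26.
Undoing it on yrkgc: y(24)→11·(24−20)≡18=s; r(17)→11·(17−20)≡19=t; k(10)→11·(10−20)≡20=u; g(6)→11·(6−20)≡2=c; c(2)→11·(2−20)≡10=k (all mod 26).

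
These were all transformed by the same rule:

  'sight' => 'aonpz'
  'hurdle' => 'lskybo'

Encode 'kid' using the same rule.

The word is reversed, then every letter is shifted forward by 7.
Applying it to kid: reverse → dik; then shift: d+7=k, i+7=p, k+7=r.

kpr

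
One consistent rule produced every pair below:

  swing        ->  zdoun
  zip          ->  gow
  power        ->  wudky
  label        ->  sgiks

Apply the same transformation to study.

zaakf

Vowels shift forward by 6 and consonants shift forward by 7.
Applying it to study: s(cons)+7=z, t(cons)+7=a, u(vowel)+6=a, d(cons)+7=k, y(cons)+7=f.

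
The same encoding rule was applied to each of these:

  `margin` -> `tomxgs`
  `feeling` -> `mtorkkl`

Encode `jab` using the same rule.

hgp

The output letters match the input read backwards, each shifted +6: margin reversed is nigram. Read the word backwards and shift each letter +6.
For jab: reverse → baj; then shift: b+6=h, a+6=g, j+6=p.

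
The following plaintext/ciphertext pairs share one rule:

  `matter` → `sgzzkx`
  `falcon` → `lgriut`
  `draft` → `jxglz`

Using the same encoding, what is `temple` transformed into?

zksvrk

This is a Caesar cipher with shift 6.
For temple: t+6=z, e+6=k, m+6=s, p+6=v, l+6=r, e+6=k.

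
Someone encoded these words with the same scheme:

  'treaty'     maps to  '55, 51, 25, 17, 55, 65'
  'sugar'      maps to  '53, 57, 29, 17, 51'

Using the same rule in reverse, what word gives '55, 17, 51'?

tar

t(#20)→55 and r(#18)→51: differences scale by 2, so n = 2·pos + 15. With a=1..z=26, the number is 2·pos + 15.
Decoding 55, 17, 51: 55→(55−15)÷2=20=t, 17→(17−15)÷2=1=a, 51→(51−15)÷2=18=r.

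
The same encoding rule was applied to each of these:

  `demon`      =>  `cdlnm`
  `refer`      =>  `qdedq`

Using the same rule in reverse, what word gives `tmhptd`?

unique

Compare letters: d→c is +25, e→d is +25, m→l is +25 — a constant shift. Each letter is shifted forward by 25 in the alphabet (a Caesar shift of +25).
Reversing it on tmhptd: t−25=u, m−25=n, h−25=i, p−25=q, t−25=u, d−25=e.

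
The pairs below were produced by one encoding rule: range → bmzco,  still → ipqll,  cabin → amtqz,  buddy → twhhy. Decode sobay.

r(17)→b(1) and a(0)→m(12) fit y≡7x+12 (mod 26); the inverse of 7 mod 26 is 15. Each letter's alphabet position (a=0..z=25) is mapped through 7·x+12 mod 26 — an affine cipher.
Undoing it on sobay: s(18)→15·(18−12)≡12=m; o(14)→15·(14−12)≡4=e; b(1)→15·(1−12)≡17=r; a(0)→15·(0−12)≡2=c; y(24)→15·(24−12)≡24=y (all mod 26).

mercy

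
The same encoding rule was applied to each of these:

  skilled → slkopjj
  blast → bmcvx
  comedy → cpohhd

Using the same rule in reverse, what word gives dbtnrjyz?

In skilled: s→s is +0, k→l is +1, i→k is +2, l→o is +3 — the shift increases by 1 each position. The shift increases by 1 at each position, starting from +0: 0, 1, 2, ….
Undoing it on dbtnrjyz: d−0=d, b−1=a, t−2=r, n−3=k, r−4=n, j−5=e, y−6=s, z−7=s.

darkness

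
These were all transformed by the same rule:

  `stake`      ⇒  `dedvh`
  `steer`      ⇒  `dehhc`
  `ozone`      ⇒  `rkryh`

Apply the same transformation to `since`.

Vowels shift forward by 3 and consonants shift forward by 11.
On since: s(cons)+11=d, i(vowel)+3=l, n(cons)+11=y, c(cons)+11=n, e(vowel)+3=h.

dlynh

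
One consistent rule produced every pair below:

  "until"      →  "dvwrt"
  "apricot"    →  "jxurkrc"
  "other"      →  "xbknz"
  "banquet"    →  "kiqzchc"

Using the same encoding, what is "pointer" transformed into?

ywlwbha

A repeating key of period 3 is used — shifts +9, +8, +3 over and over.
On pointer: p+9=y, o+8=w, i+3=l, n+9=w, t+8=b, e+3=h, r+9=a.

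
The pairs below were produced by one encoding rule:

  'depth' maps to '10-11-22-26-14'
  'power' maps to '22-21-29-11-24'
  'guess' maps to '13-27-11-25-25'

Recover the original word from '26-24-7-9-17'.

track

d is letter #4 and maps to 10: an offset of 6. Letters become their 1-based position plus 6 (so a→7, b→8, …).
Decoding 26-24-7-9-17: 26→(26−6)÷1=20=t, 24→(24−6)÷1=18=r, 7→(7−6)÷1=1=a, 9→(9−6)÷1=3=c, 17→(17−6)÷1=11=k.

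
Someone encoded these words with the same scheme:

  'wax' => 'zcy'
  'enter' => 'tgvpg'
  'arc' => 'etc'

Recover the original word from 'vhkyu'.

The output letters match the input read backwards, each shifted +2: wax reversed is xaw. Read the word backwards and shift each letter +2.
Undoing it on vhkyu: shift back: v−2=t, h−2=f, k−2=i, y−2=w, u−2=s → tfiws; then reverse → swift.

swift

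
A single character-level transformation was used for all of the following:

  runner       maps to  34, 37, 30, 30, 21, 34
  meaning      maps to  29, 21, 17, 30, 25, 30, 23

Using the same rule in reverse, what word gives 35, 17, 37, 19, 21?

r is letter #18 and maps to 34: an offset of 16. Letters become their 1-based position plus 16 (so a→17, b→18, …).
Decoding 35, 17, 37, 19, 21: 35→(35−16)÷1=19=s, 17→(17−16)÷1=1=a, 37→(37−16)÷1=21=u, 19→(19−16)÷1=3=c, 21→(21−16)÷1=5=e.

sauce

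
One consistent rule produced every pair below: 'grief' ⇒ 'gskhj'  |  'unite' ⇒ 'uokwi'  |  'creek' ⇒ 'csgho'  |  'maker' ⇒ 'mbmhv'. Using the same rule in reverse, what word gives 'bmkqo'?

Letter i (0-indexed) is shifted by i+0, so successive shifts are 0, 1, 2, ….
Decoding bmkqo: b−0=b, m−1=l, k−2=i, q−3=n, o−4=k.

blink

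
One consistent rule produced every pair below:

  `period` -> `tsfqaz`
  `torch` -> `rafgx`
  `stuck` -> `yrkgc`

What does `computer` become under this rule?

p(15)→t(19) and e(4)→s(18) fit y≡19x+20 (mod 26); the inverse of 19 mod 26 is 11. This is an affine cipher: with a=0,…,z=25, each position x becomes (19x+20) mod 26.
For computer: c(2)→19·2+20≡6=g; o(14)→19·14+20≡0=a; m(12)→19·12+20≡14=o; p(15)→19·15+20≡19=t; u(20)→19·20+20≡10=k; t(19)→19·19+20≡17=r; e(4)→19·4+20≡18=s; r(17)→19·17+20≡5=f (all mod 26).

gaotkrsf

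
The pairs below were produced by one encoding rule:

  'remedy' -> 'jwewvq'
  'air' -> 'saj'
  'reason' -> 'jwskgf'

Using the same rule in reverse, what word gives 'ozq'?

Compare letters: r→j is +18, e→w is +18, m→e is +18 — a constant shift. This is a Caesar cipher with shift 18.
Reversing it on ozq: o−18=w, z−18=h, q−18=y.

why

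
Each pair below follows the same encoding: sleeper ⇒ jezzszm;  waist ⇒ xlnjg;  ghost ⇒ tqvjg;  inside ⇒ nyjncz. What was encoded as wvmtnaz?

s(18)→j(9) and l(11)→e(4) fit y≡23x+11 (mod 26); the inverse of 23 mod 26 is 17. This is an affine cipher: with a=0,…,z=25, each position x becomes (23x+11) mod 26.
Undoing it on wvmtnaz: w(22)→17·(22−11)≡5=f; v(21)→17·(21−11)≡14=o; m(12)→17·(12−11)≡17=r; t(19)→17·(19−11)≡6=g; n(13)→17·(13−11)≡8=i; a(0)→17·(0−11)≡21=v; z(25)→17·(25−11)≡4=e (all mod 26).

forgive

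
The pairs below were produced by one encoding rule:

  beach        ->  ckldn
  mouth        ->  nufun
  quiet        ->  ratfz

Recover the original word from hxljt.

Shifts by position in beach: pos 0: b→c (+1), pos 1: e→k (+6), pos 2: a→l (+11), pos 3: c→d (+1), pos 4: h→n (+6) — repeating every 3. A repeating key of period 3 is used — shifts +1, +6, +11 over and over.
Reversing it on hxljt: h−1=g, x−6=r, l−11=a, j−1=i, t−6=n.

grain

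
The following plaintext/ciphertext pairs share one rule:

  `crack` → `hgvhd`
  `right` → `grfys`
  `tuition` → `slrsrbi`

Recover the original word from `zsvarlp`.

c(2)→h(7) and r(17)→g(6) fit y≡19x+21 (mod 26); the inverse of 19 mod 26 is 11. Treating letters as 0–25, the rule is x ↦ 19x + 21 (mod 26).
Undoing it on zsvarlp: z(25)→11·(25−21)≡18=s; s(18)→11·(18−21)≡19=t; v(21)→11·(21−21)≡0=a; a(0)→11·(0−21)≡3=d; r(17)→11·(17−21)≡8=i; l(11)→11·(11−21)≡20=u; p(15)→11·(15−21)≡12=m (all mod 26).

stadium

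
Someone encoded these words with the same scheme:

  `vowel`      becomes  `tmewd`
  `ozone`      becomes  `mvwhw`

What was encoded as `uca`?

The word is reversed, then every letter is shifted forward by 8.
Decoding uca: shift back: u−8=m, c−8=u, a−8=s → mus; then reverse → sum.

sum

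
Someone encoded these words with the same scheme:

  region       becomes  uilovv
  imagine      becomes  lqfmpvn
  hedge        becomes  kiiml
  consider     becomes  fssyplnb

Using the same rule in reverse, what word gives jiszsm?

gentle

Each letter shifts forward by (position + 3), i.e. 3, 4, 5, … — the shift grows by one for each successive letter.
Reversing it on jiszsm: j−3=g, i−4=e, s−5=n, z−6=t, s−7=l, m−8=e.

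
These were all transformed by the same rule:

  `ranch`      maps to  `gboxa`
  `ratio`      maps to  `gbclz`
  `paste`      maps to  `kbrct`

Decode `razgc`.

r(17)→g(6) and a(0)→b(1) fit y≡11x+1 (mod 26); the inverse of 11 mod 26 is 19. Treating letters as 0–25, the rule is x ↦ 11x + 1 (mod 26).
Reversing it on razgc: r(17)→19·(17−1)≡18=s; a(0)→19·(0−1)≡7=h; z(25)→19·(25−1)≡14=o; g(6)→19·(6−1)≡17=r; c(2)→19·(2−1)≡19=t (all mod 26).

short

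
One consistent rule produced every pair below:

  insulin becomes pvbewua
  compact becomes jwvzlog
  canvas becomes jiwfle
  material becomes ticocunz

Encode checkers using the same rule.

In insulin: i→p is +7, n→v is +8, s→b is +9, u→e is +10 — the shift increases by 1 each position. The shift increases by 1 at each position, starting from +7: 7, 8, 9, ….
For checkers: c+7=j, h+8=p, e+9=n, c+10=m, k+11=v, e+12=q, r+13=e, s+14=g.

jpnmvqeg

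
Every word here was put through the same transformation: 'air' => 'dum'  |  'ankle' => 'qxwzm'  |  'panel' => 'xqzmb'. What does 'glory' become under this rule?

kdaxs

The output letters match the input read backwards, each shifted +12: air reversed is ria. Read the word backwards and shift each letter +12.
Applying it to glory: reverse → yrolg; then shift: y+12=k, r+12=d, o+12=a, l+12=x, g+12=s.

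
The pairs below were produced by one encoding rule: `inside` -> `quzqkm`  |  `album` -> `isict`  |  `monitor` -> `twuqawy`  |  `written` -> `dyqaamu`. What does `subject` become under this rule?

zciqmja

The shift depends on letter class: consonant n→u is +7, but vowel i→q is +8. Two shifts are in play — +8 for a/e/i/o/u, +7 for every other letter.
On subject: s(cons)+7=z, u(vowel)+8=c, b(cons)+7=i, j(cons)+7=q, e(vowel)+8=m, c(cons)+7=j, t(cons)+7=a.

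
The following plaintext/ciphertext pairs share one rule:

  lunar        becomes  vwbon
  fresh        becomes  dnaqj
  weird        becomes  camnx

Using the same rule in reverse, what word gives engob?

organ

l(11)→v(21) and u(20)→w(22) fit y≡3x+14 (mod 26); the inverse of 3 mod 26 is 9. Treating letters as 0–25, the rule is x ↦ 3x + 14 (mod 26).
Decoding engob: e(4)→9·(4−14)≡14=o; n(13)→9·(13−14)≡17=r; g(6)→9·(6−14)≡6=g; o(14)→9·(14−14)≡0=a; b(1)→9·(1−14)≡13=n (all mod 26).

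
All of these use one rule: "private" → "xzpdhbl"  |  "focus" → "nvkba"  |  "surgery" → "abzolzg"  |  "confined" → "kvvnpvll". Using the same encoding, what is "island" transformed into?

The shift depends on letter class: consonant p→x is +8, but vowel i→p is +7. Two shifts are in play — +7 for a/e/i/o/u, +8 for every other letter.
For island: i(vowel)+7=p, s(cons)+8=a, l(cons)+8=t, a(vowel)+7=h, n(cons)+8=v, d(cons)+8=l.

pathvl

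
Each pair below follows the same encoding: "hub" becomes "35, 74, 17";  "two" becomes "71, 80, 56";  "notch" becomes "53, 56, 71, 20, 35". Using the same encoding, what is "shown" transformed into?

68, 35, 56, 80, 53

h(#8)→35 and u(#21)→74: differences scale by 3, so n = 3·pos + 11. The formula is n = 3×(alphabet index, a=1) + 11.
Applying it to shown: s=19→68, h=8→35, o=15→56, w=23→80, n=14→53.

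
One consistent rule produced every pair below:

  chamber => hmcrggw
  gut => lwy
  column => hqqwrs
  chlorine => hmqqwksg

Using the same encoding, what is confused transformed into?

hqskwxgi

The shift depends on letter class: consonant c→h is +5, but vowel a→c is +2. The rule splits by letter class: vowels +2, consonants +5.
Applying it to confused: c(cons)+5=h, o(vowel)+2=q, n(cons)+5=s, f(cons)+5=k, u(vowel)+2=w, s(cons)+5=x, e(vowel)+2=g, d(cons)+5=i.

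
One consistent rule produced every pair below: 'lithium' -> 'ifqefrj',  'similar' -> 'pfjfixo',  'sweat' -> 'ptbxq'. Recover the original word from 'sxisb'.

valve

Compare letters: l→i is +23, i→f is +23, t→q is +23 — a constant shift. Each letter is shifted forward by 23 in the alphabet (a Caesar shift of +23).
Decoding sxisb: s−23=v, x−23=a, i−23=l, s−23=v, b−23=e.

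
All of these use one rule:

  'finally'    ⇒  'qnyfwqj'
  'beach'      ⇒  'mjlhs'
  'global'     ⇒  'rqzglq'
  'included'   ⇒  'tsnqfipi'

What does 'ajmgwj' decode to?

Shifts by position in finally: pos 0: f→q (+11), pos 1: i→n (+5), pos 2: n→y (+11), pos 3: a→f (+5) — repeating every 2. A repeating key of period 2 is used — shifts +11, +5 over and over.
Undoing it on ajmgwj: a−11=p, j−5=e, m−11=b, g−5=b, w−11=l, j−5=e.

pebble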